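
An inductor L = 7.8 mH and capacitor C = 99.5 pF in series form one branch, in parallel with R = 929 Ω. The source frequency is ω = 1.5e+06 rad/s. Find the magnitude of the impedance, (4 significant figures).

913.4 Ω

X_L = ωL = 11700 Ω
X_C = 1/(ωC) = 6700 Ω
Branch 1: Z₁ = R = 929.0 Ω
Branch 2 (series LC): Z₂ = j(X_L − X_C) = j5000 Ω
Parallel: Z = Z₁Z₂/(Z₁+Z₂), |Z| = 913.4 Ω, ∠Z = 10.53°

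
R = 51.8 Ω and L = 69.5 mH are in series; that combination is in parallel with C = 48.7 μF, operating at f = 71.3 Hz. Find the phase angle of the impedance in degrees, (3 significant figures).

ω = 2πf = 448.0 rad/s
X_L = ωL = 31.1 Ω
X_C = 1/(ωC) = 45.8 Ω
Branch 1 (R+jX_L): Z₁ = 51.8 + j31.1 Ω, |Z₁| = 60.4 Ω
Branch 2 (−jX_C): Z₂ = −j45.8 Ω
Parallel: Z = Z₁Z₂/(Z₁+Z₂), |Z| = 51.4 Ω, ∠Z = -43.1°

-43.1°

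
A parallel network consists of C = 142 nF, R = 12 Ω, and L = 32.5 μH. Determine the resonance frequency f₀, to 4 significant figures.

74.09 kHz

ω₀ = 1/√(LC) = 1/√(3.25e-05 × 1.42e-07) = 465500 rad/s
f₀ = ω₀/(2π) = 74.09 kHz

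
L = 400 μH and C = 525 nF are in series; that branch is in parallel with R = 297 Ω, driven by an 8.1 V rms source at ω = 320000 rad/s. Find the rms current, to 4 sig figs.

71.75 mA

X_L = ωL = 128.0 Ω
X_C = 1/(ωC) = 5.952 Ω
Branch 1: Z₁ = R = 297.0 Ω
Branch 2 (series LC): Z₂ = j(X_L − X_C) = j122.0 Ω
Parallel: Z = Z₁Z₂/(Z₁+Z₂), |Z| = 112.9 Ω, ∠Z = 67.66°
I = V/|Z| = 8.1/112.9 = 71.75 mA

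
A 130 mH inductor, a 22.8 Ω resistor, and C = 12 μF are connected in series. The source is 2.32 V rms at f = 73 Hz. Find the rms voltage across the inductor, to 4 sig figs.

ω = 2πf = 458.7 rad/s
X_L = ωL = 59.63 Ω
X_C = 1/(ωC) = 181.7 Ω
Net reactance X = X_L − X_C = -122.1 Ω
Z = 22.80 − j122.1 Ω
|Z| = √(22.80² + 122.1²) = 124.2 Ω
I = V/|Z| = 18.68 mA
V_L = I·|Z_L| = 0.01868 × 59.63 = 1.114 V

1.114 V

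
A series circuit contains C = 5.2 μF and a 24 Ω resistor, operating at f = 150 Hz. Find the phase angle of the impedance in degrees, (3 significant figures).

ω = 2πf = 942.5 rad/s
X_C = 1/(ωC) = 204 Ω
Z = 24.0 − j204 Ω
|Z| = √(24.0² + 204²) = 205 Ω
∠Z = arctan(-204/24.0) = -83.3°

-83.3°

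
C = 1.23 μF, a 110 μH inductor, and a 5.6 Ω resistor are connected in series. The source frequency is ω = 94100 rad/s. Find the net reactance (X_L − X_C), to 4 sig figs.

X_L = ωL = 10.35 Ω
X_C = 1/(ωC) = 8.640 Ω
X = 10.35 − 8.640 = 1.711 Ω

1.711 Ω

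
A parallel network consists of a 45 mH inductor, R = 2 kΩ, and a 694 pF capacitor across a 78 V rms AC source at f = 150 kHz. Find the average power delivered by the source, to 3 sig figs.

ω = 2πf = 942500 rad/s
X_L = ωL = 42400 Ω
X_C = 1/(ωC) = 1530 Ω
Parallel: admittances add. Y = 1/R + 1/(jωL) + jωC
Y = (0.000500 + j0.000631) S
|Y| = 0.000805 S → |Z| = 1/|Y| = 1240 Ω, ∠Z = −∠Y = -51.6°
I = V/|Z| = 62.8 mA
P = VI cos φ = 78 × 0.0628 × cos(-51.6°) = 3.04 W

3.04 W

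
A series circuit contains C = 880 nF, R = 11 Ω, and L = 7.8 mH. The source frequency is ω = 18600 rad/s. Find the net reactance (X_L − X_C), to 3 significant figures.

X_L = ωL = 145 Ω
X_C = 1/(ωC) = 61.1 Ω
X = 145 − 61.1 = 84.0 Ω

84.0 Ω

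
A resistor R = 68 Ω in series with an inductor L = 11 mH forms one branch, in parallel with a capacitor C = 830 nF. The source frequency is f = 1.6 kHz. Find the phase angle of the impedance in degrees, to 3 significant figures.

-23.8°

ω = 2πf = 10050 rad/s
X_L = ωL = 111 Ω
X_C = 1/(ωC) = 120 Ω
Branch 1 (R+jX_L): Z₁ = 68.0 + j111 Ω, |Z₁| = 130 Ω
Branch 2 (−jX_C): Z₂ = −j120 Ω
Parallel: Z = Z₁Z₂/(Z₁+Z₂), |Z| = 227 Ω, ∠Z = -23.8°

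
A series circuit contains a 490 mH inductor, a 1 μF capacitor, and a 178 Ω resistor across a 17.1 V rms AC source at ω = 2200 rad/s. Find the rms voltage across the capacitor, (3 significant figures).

12.0 V

X_L = ωL = 1080 Ω
X_C = 1/(ωC) = 455 Ω
Net reactance X = X_L − X_C = 623 Ω
Z = 178 + j623 Ω
|Z| = √(178² + 623²) = 648 Ω
I = V/|Z| = 26.4 mA
V_C = I·|Z_C| = 0.0264 × 455 = 12.0 V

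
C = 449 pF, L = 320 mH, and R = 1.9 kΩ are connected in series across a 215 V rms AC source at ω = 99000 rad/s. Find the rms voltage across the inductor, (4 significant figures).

X_L = ωL = 31680 Ω
X_C = 1/(ωC) = 22500 Ω
Net reactance X = X_L − X_C = 9183 Ω
Z = 1900 + j9183 Ω
|Z| = √(1900² + 9183²) = 9378 Ω
I = V/|Z| = 22.93 mA
V_L = I·|Z_L| = 0.02293 × 31680 = 726.3 V

726.3 V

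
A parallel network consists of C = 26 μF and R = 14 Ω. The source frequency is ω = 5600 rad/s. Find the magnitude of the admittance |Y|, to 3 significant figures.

X_C = 1/(ωC) = 6.87 Ω
Parallel: admittances add. Y = 1/R + jωC
Y = (0.0714 + j0.146) S
|Y| = 0.162 S → |Z| = 1/|Y| = 6.17 Ω, ∠Z = −∠Y = -63.9°

162 mS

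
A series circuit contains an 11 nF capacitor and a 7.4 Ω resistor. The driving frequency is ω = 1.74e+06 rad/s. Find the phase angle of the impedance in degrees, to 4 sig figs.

-81.94°

X_C = 1/(ωC) = 52.25 Ω
Z = 7.400 − j52.25 Ω
|Z| = √(7.400² + 52.25²) = 52.77 Ω
∠Z = arctan(-52.25/7.400) = -81.94°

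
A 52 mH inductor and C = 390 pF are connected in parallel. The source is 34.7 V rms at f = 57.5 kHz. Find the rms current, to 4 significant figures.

ω = 2πf = 361300 rad/s
X_L = ωL = 18790 Ω
X_C = 1/(ωC) = 7097 Ω
Parallel: admittances add. Y = 1/(jωL) + jωC
Y = (0 + j8.767e-05) S
|Y| = 8.767e-05 S → |Z| = 1/|Y| = 11410 Ω, ∠Z = −∠Y = -90.00°
I = V/|Z| = 34.7/11410 = 3.042 mA

3.042 mA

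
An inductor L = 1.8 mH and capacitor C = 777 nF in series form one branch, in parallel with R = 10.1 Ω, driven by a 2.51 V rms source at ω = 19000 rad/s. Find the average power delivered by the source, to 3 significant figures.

624 mW

X_L = ωL = 34.2 Ω
X_C = 1/(ωC) = 67.7 Ω
Branch 1: Z₁ = R = 10.1 Ω
Branch 2 (series LC): Z₂ = j(X_L − X_C) = −j33.5 Ω
Parallel: Z = Z₁Z₂/(Z₁+Z₂), |Z| = 9.67 Ω, ∠Z = -16.8°
I = V/|Z| = 260 mA
P = VI cos φ = 2.51 × 0.260 × cos(-16.8°) = 624 mW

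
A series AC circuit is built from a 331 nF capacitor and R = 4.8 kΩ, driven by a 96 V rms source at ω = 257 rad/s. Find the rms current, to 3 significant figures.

7.56 mA

X_C = 1/(ωC) = 11800 Ω
Z = 4800 − j11800 Ω
|Z| = √(4800² + 11800²) = 12700 Ω
I = V/|Z| = 96/12700 = 7.56 mA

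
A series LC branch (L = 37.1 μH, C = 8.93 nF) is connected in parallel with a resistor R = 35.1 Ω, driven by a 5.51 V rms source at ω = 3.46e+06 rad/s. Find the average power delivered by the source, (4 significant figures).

X_L = ωL = 128.4 Ω
X_C = 1/(ωC) = 32.36 Ω
Branch 1: Z₁ = R = 35.10 Ω
Branch 2 (series LC): Z₂ = j(X_L − X_C) = j96.00 Ω
Parallel: Z = Z₁Z₂/(Z₁+Z₂), |Z| = 32.97 Ω, ∠Z = 20.08°
I = V/|Z| = 167.1 mA
P = VI cos φ = 5.51 × 0.1671 × cos(20.08°) = 865.0 mW

865.0 mW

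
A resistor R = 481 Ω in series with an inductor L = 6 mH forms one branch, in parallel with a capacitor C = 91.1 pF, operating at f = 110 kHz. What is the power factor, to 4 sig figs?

0.1558

ω = 2πf = 691200 rad/s
X_L = ωL = 4147 Ω
X_C = 1/(ωC) = 15880 Ω
Branch 1 (R+jX_L): Z₁ = 481.0 + j4147 Ω, |Z₁| = 4175 Ω
Branch 2 (−jX_C): Z₂ = −j15880 Ω
Parallel: Z = Z₁Z₂/(Z₁+Z₂), |Z| = 5645 Ω, ∠Z = 81.04°
cos φ = cos(81.04°) = 0.1558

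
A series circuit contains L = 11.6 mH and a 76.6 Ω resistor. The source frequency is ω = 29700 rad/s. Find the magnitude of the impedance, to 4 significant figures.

X_L = ωL = 344.5 Ω
Z = 76.60 + j344.5 Ω
|Z| = √(76.60² + 344.5²) = 352.9 Ω

352.9 Ω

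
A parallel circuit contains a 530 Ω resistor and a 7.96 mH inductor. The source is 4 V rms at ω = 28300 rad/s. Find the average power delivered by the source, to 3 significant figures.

X_L = ωL = 225 Ω
Parallel: admittances add. Y = 1/R + 1/(jωL)
Y = (0.00189 − j0.00444) S
|Y| = 0.00482 S → |Z| = 1/|Y| = 207 Ω, ∠Z = −∠Y = 67.0°
I = V/|Z| = 19.3 mA
P = VI cos φ = 4 × 0.0193 × cos(67.0°) = 30.2 mW

30.2 mW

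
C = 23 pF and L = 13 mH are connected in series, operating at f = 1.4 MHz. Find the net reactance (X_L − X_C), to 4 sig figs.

109400 Ω

ω = 2πf = 8.796e+06 rad/s
X_L = ωL = 114400 Ω
X_C = 1/(ωC) = 4943 Ω
X = 114400 − 4943 = 109400 Ω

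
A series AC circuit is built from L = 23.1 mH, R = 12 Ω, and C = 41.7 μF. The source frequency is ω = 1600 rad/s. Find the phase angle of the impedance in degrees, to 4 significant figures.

61.36°

X_L = ωL = 36.96 Ω
X_C = 1/(ωC) = 14.99 Ω
Net reactance X = X_L − X_C = 21.97 Ω
Z = 12.00 + j21.97 Ω
|Z| = √(12.00² + 21.97²) = 25.04 Ω
∠Z = arctan(21.97/12.00) = 61.36°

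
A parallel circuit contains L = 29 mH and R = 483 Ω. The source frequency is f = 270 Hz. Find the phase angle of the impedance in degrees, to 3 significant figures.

ω = 2πf = 1696 rad/s
X_L = ωL = 49.2 Ω
Parallel: admittances add. Y = 1/R + 1/(jωL)
Y = (0.00207 − j0.0203) S
|Y| = 0.0204 S → |Z| = 1/|Y| = 48.9 Ω, ∠Z = −∠Y = 84.2°

84.2°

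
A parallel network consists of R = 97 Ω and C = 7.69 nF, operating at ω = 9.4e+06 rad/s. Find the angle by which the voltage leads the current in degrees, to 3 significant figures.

-81.9°

X_C = 1/(ωC) = 13.8 Ω
Parallel: admittances add. Y = 1/R + jωC
Y = (0.0103 + j0.0723) S
|Y| = 0.0730 S → |Z| = 1/|Y| = 13.7 Ω, ∠Z = −∠Y = -81.9°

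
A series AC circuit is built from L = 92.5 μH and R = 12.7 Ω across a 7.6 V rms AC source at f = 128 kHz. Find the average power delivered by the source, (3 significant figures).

129 mW

ω = 2πf = 804200 rad/s
X_L = ωL = 74.4 Ω
Z = 12.7 + j74.4 Ω
|Z| = √(12.7² + 74.4²) = 75.5 Ω
∠Z = arctan(74.4/12.7) = 80.3°
I = V/|Z| = 101 mA
P = VI cos φ = 7.6 × 0.101 × cos(80.3°) = 129 mW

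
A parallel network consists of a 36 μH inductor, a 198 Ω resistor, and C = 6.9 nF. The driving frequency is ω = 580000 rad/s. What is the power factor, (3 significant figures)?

0.114

X_L = ωL = 20.9 Ω
X_C = 1/(ωC) = 250 Ω
Parallel: admittances add. Y = 1/R + 1/(jωL) + jωC
Y = (0.00505 − j0.0439) S
|Y| = 0.0442 S → |Z| = 1/|Y| = 22.6 Ω, ∠Z = −∠Y = 83.4°
cos φ = cos(83.4°) = 0.114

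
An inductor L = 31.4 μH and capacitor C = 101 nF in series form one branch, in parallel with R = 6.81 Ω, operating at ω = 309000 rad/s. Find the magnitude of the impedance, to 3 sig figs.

X_L = ωL = 9.70 Ω
X_C = 1/(ωC) = 32.0 Ω
Branch 1: Z₁ = R = 6.81 Ω
Branch 2 (series LC): Z₂ = j(X_L − X_C) = −j22.3 Ω
Parallel: Z = Z₁Z₂/(Z₁+Z₂), |Z| = 6.51 Ω, ∠Z = -17.0°

6.51 Ω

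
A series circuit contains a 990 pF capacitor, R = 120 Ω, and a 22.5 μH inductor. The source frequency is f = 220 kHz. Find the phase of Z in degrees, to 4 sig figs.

-80.27°

ω = 2πf = 1.382e+06 rad/s
X_L = ωL = 31.10 Ω
X_C = 1/(ωC) = 730.7 Ω
Net reactance X = X_L − X_C = -699.6 Ω
Z = 120.0 − j699.6 Ω
|Z| = √(120.0² + 699.6²) = 709.9 Ω
∠Z = arctan(-699.6/120.0) = -80.27°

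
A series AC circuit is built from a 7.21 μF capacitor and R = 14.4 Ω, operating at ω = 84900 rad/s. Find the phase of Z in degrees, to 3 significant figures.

X_C = 1/(ωC) = 1.63 Ω
Z = 14.4 − j1.63 Ω
|Z| = √(14.4² + 1.63²) = 14.5 Ω
∠Z = arctan(-1.63/14.4) = -6.47°

-6.47°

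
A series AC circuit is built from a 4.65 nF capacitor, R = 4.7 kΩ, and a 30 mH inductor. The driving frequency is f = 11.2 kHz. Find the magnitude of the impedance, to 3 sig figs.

ω = 2πf = 70370 rad/s
X_L = ωL = 2110 Ω
X_C = 1/(ωC) = 3060 Ω
Net reactance X = X_L − X_C = -945 Ω
Z = 4700 − j945 Ω
|Z| = √(4700² + 945²) = 4790 Ω

4790 Ω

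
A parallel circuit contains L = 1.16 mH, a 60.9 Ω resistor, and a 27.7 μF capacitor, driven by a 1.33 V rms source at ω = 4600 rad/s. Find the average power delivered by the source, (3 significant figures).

29.0 mW

X_L = ωL = 5.34 Ω
X_C = 1/(ωC) = 7.85 Ω
Parallel: admittances add. Y = 1/R + 1/(jωL) + jωC
Y = (0.0164 − j0.0600) S
|Y| = 0.0622 S → |Z| = 1/|Y| = 16.1 Ω, ∠Z = −∠Y = 74.7°
I = V/|Z| = 82.7 mA
P = VI cos φ = 1.33 × 0.0827 × cos(74.7°) = 29.0 mW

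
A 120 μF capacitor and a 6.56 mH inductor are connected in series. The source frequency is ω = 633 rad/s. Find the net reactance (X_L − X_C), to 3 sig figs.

-9.01 Ω

X_L = ωL = 4.15 Ω
X_C = 1/(ωC) = 13.2 Ω
X = 4.15 − 13.2 = -9.01 Ω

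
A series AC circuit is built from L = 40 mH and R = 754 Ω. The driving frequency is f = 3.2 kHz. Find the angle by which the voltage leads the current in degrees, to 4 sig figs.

ω = 2πf = 20110 rad/s
X_L = ωL = 804.2 Ω
Z = 754.0 + j804.2 Ω
|Z| = √(754.0² + 804.2²) = 1102 Ω
∠Z = arctan(804.2/754.0) = 46.85°

46.85°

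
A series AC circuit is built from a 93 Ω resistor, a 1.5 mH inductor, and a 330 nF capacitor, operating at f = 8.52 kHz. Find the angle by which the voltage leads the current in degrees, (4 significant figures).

14.29°

ω = 2πf = 53530 rad/s
X_L = ωL = 80.30 Ω
X_C = 1/(ωC) = 56.61 Ω
Net reactance X = X_L − X_C = 23.69 Ω
Z = 93.00 + j23.69 Ω
|Z| = √(93.00² + 23.69²) = 95.97 Ω
∠Z = arctan(23.69/93.00) = 14.29°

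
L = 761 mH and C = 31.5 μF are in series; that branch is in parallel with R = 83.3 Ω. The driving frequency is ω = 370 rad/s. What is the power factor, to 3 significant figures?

0.920

X_L = ωL = 282 Ω
X_C = 1/(ωC) = 85.8 Ω
Branch 1: Z₁ = R = 83.3 Ω
Branch 2 (series LC): Z₂ = j(X_L − X_C) = j196 Ω
Parallel: Z = Z₁Z₂/(Z₁+Z₂), |Z| = 76.6 Ω, ∠Z = 23.0°
cos φ = cos(23.0°) = 0.920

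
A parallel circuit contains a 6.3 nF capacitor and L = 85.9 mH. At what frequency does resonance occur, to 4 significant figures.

ω₀ = 1/√(LC) = 1/√(0.0859 × 6.3e-09) = 42990 rad/s
f₀ = ω₀/(2π) = 6.842 kHz

6.842 kHz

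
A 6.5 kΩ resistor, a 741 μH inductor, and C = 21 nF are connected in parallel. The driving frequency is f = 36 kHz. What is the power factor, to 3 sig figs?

ω = 2πf = 226200 rad/s
X_L = ωL = 168 Ω
X_C = 1/(ωC) = 211 Ω
Parallel: admittances add. Y = 1/R + 1/(jωL) + jωC
Y = (0.000154 − j0.00122) S
|Y| = 0.00123 S → |Z| = 1/|Y| = 816 Ω, ∠Z = −∠Y = 82.8°
cos φ = cos(82.8°) = 0.126

0.126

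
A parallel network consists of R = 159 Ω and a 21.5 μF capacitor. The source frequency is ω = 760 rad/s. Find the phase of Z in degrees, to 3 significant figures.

X_C = 1/(ωC) = 61.2 Ω
Parallel: admittances add. Y = 1/R + jωC
Y = (0.00629 + j0.0163) S
|Y| = 0.0175 S → |Z| = 1/|Y| = 57.1 Ω, ∠Z = −∠Y = -68.9°

-68.9°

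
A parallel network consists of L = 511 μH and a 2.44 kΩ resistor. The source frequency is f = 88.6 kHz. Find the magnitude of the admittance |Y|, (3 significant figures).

3.54 mS

ω = 2πf = 556700 rad/s
X_L = ωL = 284 Ω
Parallel: admittances add. Y = 1/R + 1/(jωL)
Y = (0.000410 − j0.00352) S
|Y| = 0.00354 S → |Z| = 1/|Y| = 283 Ω, ∠Z = −∠Y = 83.4°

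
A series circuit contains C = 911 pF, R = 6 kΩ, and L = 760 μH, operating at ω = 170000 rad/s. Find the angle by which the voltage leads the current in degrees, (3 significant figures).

X_L = ωL = 129 Ω
X_C = 1/(ωC) = 6460 Ω
Net reactance X = X_L − X_C = -6330 Ω
Z = 6000 − j6330 Ω
|Z| = √(6000² + 6330²) = 8720 Ω
∠Z = arctan(-6330/6000) = -46.5°

-46.5°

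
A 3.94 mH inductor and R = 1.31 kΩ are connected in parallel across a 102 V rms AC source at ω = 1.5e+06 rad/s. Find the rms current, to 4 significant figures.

79.75 mA

X_L = ωL = 5910 Ω
Parallel: admittances add. Y = 1/R + 1/(jωL)
Y = (0.0007634 − j0.0001692) S
|Y| = 0.0007819 S → |Z| = 1/|Y| = 1279 Ω, ∠Z = −∠Y = 12.50°
I = V/|Z| = 102/1279 = 79.75 mA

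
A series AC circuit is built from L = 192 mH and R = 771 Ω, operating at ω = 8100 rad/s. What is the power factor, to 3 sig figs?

X_L = ωL = 1560 Ω
Z = 771 + j1560 Ω
|Z| = √(771² + 1560²) = 1740 Ω
∠Z = arctan(1560/771) = 63.6°
cos φ = cos(63.6°) = 0.444

0.444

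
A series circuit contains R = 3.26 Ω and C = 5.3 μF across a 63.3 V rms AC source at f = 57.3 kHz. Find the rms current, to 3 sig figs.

ω = 2πf = 360000 rad/s
X_C = 1/(ωC) = 0.524 Ω
Z = 3.26 − j0.524 Ω
|Z| = √(3.26² + 0.524²) = 3.30 Ω
I = V/|Z| = 63.3/3.30 = 19.2 A

19.2 A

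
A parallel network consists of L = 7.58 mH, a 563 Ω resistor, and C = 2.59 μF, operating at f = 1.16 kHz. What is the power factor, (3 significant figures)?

ω = 2πf = 7288 rad/s
X_L = ωL = 55.2 Ω
X_C = 1/(ωC) = 53.0 Ω
Parallel: admittances add. Y = 1/R + 1/(jωL) + jωC
Y = (0.00178 + j0.000777) S
|Y| = 0.00194 S → |Z| = 1/|Y| = 516 Ω, ∠Z = −∠Y = -23.6°
cos φ = cos(-23.6°) = 0.916

0.916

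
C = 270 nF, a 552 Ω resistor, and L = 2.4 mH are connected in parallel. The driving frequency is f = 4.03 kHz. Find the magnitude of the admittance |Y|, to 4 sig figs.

9.788 mS

ω = 2πf = 25320 rad/s
X_L = ωL = 60.77 Ω
X_C = 1/(ωC) = 146.3 Ω
Parallel: admittances add. Y = 1/R + 1/(jωL) + jωC
Y = (0.001812 − j0.009618) S
|Y| = 0.009788 S → |Z| = 1/|Y| = 102.2 Ω, ∠Z = −∠Y = 79.33°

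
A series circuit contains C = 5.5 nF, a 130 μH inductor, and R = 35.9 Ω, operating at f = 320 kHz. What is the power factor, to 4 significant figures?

0.2055

ω = 2πf = 2.011e+06 rad/s
X_L = ωL = 261.4 Ω
X_C = 1/(ωC) = 90.43 Ω
Net reactance X = X_L − X_C = 171.0 Ω
Z = 35.90 + j171.0 Ω
|Z| = √(35.90² + 171.0²) = 174.7 Ω
∠Z = arctan(171.0/35.90) = 78.14°
cos φ = cos(78.14°) = 0.2055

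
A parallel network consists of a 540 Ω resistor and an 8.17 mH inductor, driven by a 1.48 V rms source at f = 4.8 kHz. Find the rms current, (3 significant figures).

ω = 2πf = 30160 rad/s
X_L = ωL = 246 Ω
Parallel: admittances add. Y = 1/R + 1/(jωL)
Y = (0.00185 − j0.00406) S
|Y| = 0.00446 S → |Z| = 1/|Y| = 224 Ω, ∠Z = −∠Y = 65.5°
I = V/|Z| = 1.48/224 = 6.60 mA

6.60 mA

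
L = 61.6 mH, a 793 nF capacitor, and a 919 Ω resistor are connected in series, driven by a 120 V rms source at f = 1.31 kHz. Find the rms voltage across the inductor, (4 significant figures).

61.78 V

ω = 2πf = 8231 rad/s
X_L = ωL = 507.0 Ω
X_C = 1/(ωC) = 153.2 Ω
Net reactance X = X_L − X_C = 353.8 Ω
Z = 919.0 + j353.8 Ω
|Z| = √(919.0² + 353.8²) = 984.8 Ω
I = V/|Z| = 121.9 mA
V_L = I·|Z_L| = 0.1219 × 507.0 = 61.78 V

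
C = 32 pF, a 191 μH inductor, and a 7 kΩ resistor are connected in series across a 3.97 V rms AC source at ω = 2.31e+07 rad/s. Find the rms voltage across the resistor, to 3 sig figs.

3.64 V

X_L = ωL = 4410 Ω
X_C = 1/(ωC) = 1350 Ω
Net reactance X = X_L − X_C = 3060 Ω
Z = 7000 + j3060 Ω
|Z| = √(7000² + 3060²) = 7640 Ω
I = V/|Z| = 520 μA
V_R = I·|Z_R| = 0.000520 × 7000 = 3.64 V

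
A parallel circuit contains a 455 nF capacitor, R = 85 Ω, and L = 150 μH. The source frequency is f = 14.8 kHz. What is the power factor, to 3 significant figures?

ω = 2πf = 92990 rad/s
X_L = ωL = 13.9 Ω
X_C = 1/(ωC) = 23.6 Ω
Parallel: admittances add. Y = 1/R + 1/(jωL) + jωC
Y = (0.0118 − j0.0294) S
|Y| = 0.0316 S → |Z| = 1/|Y| = 31.6 Ω, ∠Z = −∠Y = 68.2°
cos φ = cos(68.2°) = 0.372

0.372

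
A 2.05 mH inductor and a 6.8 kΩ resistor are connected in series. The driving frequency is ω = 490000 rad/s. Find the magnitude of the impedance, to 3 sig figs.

6870 Ω

X_L = ωL = 1000 Ω
Z = 6800 + j1000 Ω
|Z| = √(6800² + 1000²) = 6870 Ω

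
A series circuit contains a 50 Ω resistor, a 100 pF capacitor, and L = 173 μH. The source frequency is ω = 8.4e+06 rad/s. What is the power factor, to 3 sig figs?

0.187

X_L = ωL = 1450 Ω
X_C = 1/(ωC) = 1190 Ω
Net reactance X = X_L − X_C = 263 Ω
Z = 50.0 + j263 Ω
|Z| = √(50.0² + 263²) = 267 Ω
∠Z = arctan(263/50.0) = 79.2°
cos φ = cos(79.2°) = 0.187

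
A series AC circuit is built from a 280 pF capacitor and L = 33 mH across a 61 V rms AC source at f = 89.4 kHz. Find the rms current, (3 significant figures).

ω = 2πf = 561700 rad/s
X_L = ωL = 18500 Ω
X_C = 1/(ωC) = 6360 Ω
Net reactance X = X_L − X_C = 12200 Ω
Z = j12200 Ω
|Z| = √(0² + 12200²) = 12200 Ω
I = V/|Z| = 61/12200 = 5.01 mA

5.01 mA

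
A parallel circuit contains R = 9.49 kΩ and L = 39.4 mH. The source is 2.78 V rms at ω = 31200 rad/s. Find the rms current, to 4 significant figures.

2.280 mA

X_L = ωL = 1229 Ω
Parallel: admittances add. Y = 1/R + 1/(jωL)
Y = (0.0001054 − j0.0008135) S
|Y| = 0.0008203 S → |Z| = 1/|Y| = 1219 Ω, ∠Z = −∠Y = 82.62°
I = V/|Z| = 2.78/1219 = 2.280 mA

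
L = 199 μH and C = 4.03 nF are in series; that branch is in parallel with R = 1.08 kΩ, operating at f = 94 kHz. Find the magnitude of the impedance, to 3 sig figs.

ω = 2πf = 590600 rad/s
X_L = ωL = 118 Ω
X_C = 1/(ωC) = 420 Ω
Branch 1: Z₁ = R = 1080 Ω
Branch 2 (series LC): Z₂ = j(X_L − X_C) = −j303 Ω
Parallel: Z = Z₁Z₂/(Z₁+Z₂), |Z| = 291 Ω, ∠Z = -74.3°

291 Ω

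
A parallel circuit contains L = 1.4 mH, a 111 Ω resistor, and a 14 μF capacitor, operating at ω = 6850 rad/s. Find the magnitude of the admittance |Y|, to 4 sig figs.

X_L = ωL = 9.590 Ω
X_C = 1/(ωC) = 10.43 Ω
Parallel: admittances add. Y = 1/R + 1/(jωL) + jωC
Y = (0.009009 − j0.008375) S
|Y| = 0.01230 S → |Z| = 1/|Y| = 81.30 Ω, ∠Z = −∠Y = 42.91°

12.30 mS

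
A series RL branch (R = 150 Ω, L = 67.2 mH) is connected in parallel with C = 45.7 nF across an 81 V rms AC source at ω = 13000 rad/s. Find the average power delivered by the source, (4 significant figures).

1.253 W

X_L = ωL = 873.6 Ω
X_C = 1/(ωC) = 1683 Ω
Branch 1 (R+jX_L): Z₁ = 150.0 + j873.6 Ω, |Z₁| = 886.4 Ω
Branch 2 (−jX_C): Z₂ = −j1683 Ω
Parallel: Z = Z₁Z₂/(Z₁+Z₂), |Z| = 1812 Ω, ∠Z = 69.76°
I = V/|Z| = 44.70 mA
P = VI cos φ = 81 × 0.04470 × cos(69.76°) = 1.253 W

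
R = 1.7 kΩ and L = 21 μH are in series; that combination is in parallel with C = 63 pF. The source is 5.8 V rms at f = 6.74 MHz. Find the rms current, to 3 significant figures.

14.3 mA

ω = 2πf = 4.235e+07 rad/s
X_L = ωL = 889 Ω
X_C = 1/(ωC) = 375 Ω
Branch 1 (R+jX_L): Z₁ = 1700 + j889 Ω, |Z₁| = 1920 Ω
Branch 2 (−jX_C): Z₂ = −j375 Ω
Parallel: Z = Z₁Z₂/(Z₁+Z₂), |Z| = 405 Ω, ∠Z = -79.2°
I = V/|Z| = 5.8/405 = 14.3 mA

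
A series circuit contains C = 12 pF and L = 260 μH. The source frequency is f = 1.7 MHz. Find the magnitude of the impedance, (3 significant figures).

5020 Ω

ω = 2πf = 1.068e+07 rad/s
X_L = ωL = 2780 Ω
X_C = 1/(ωC) = 7800 Ω
Net reactance X = X_L − X_C = -5020 Ω
Z = − j5020 Ω
|Z| = √(0² + 5020²) = 5020 Ω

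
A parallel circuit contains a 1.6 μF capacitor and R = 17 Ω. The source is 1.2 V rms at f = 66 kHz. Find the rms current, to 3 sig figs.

799 mA

ω = 2πf = 414700 rad/s
X_C = 1/(ωC) = 1.51 Ω
Parallel: admittances add. Y = 1/R + jωC
Y = (0.0588 + j0.664) S
|Y| = 0.666 S → |Z| = 1/|Y| = 1.50 Ω, ∠Z = −∠Y = -84.9°
I = V/|Z| = 1.2/1.50 = 799 mA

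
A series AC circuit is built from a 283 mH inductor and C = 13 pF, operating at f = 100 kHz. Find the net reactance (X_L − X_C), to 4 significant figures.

55390 Ω

ω = 2πf = 628300 rad/s
X_L = ωL = 177800 Ω
X_C = 1/(ωC) = 122400 Ω
X = 177800 − 122400 = 55390 Ω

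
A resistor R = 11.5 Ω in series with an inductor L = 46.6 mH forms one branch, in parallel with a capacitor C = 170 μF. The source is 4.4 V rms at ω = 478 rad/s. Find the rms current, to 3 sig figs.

217 mA

X_L = ωL = 22.3 Ω
X_C = 1/(ωC) = 12.3 Ω
Branch 1 (R+jX_L): Z₁ = 11.5 + j22.3 Ω, |Z₁| = 25.1 Ω
Branch 2 (−jX_C): Z₂ = −j12.3 Ω
Parallel: Z = Z₁Z₂/(Z₁+Z₂), |Z| = 20.3 Ω, ∠Z = -68.2°
I = V/|Z| = 4.4/20.3 = 217 mA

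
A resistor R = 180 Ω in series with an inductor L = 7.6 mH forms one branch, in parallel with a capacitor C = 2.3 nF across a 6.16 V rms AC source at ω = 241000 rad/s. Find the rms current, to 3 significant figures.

X_L = ωL = 1830 Ω
X_C = 1/(ωC) = 1800 Ω
Branch 1 (R+jX_L): Z₁ = 180 + j1830 Ω, |Z₁| = 1840 Ω
Branch 2 (−jX_C): Z₂ = −j1800 Ω
Parallel: Z = Z₁Z₂/(Z₁+Z₂), |Z| = 18200 Ω, ∠Z = -14.3°
I = V/|Z| = 6.16/18200 = 338 μA

338 μA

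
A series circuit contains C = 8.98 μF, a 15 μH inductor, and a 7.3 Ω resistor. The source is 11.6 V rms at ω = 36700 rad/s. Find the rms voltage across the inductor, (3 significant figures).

X_L = ωL = 0.550 Ω
X_C = 1/(ωC) = 3.03 Ω
Net reactance X = X_L − X_C = -2.48 Ω
Z = 7.30 − j2.48 Ω
|Z| = √(7.30² + 2.48²) = 7.71 Ω
I = V/|Z| = 1.50 A
V_L = I·|Z_L| = 1.50 × 0.550 = 0.828 V

0.828 V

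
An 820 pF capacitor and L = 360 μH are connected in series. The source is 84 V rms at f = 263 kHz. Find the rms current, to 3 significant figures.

ω = 2πf = 1.652e+06 rad/s
X_L = ωL = 595 Ω
X_C = 1/(ωC) = 738 Ω
Net reactance X = X_L − X_C = -143 Ω
Z = − j143 Ω
|Z| = √(0² + 143²) = 143 Ω
I = V/|Z| = 84/143 = 587 mA

587 mA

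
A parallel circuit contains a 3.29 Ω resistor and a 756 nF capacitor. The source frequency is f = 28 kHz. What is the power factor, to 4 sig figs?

ω = 2πf = 175900 rad/s
X_C = 1/(ωC) = 7.519 Ω
Parallel: admittances add. Y = 1/R + jωC
Y = (0.3040 + j0.1330) S
|Y| = 0.3318 S → |Z| = 1/|Y| = 3.014 Ω, ∠Z = −∠Y = -23.63°
cos φ = cos(-23.63°) = 0.9161

0.9161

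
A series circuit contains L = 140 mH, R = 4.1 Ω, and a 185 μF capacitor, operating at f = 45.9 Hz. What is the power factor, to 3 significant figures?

0.186

ω = 2πf = 288.4 rad/s
X_L = ωL = 40.4 Ω
X_C = 1/(ωC) = 18.7 Ω
Net reactance X = X_L − X_C = 21.6 Ω
Z = 4.10 + j21.6 Ω
|Z| = √(4.10² + 21.6²) = 22.0 Ω
∠Z = arctan(21.6/4.10) = 79.3°
cos φ = cos(79.3°) = 0.186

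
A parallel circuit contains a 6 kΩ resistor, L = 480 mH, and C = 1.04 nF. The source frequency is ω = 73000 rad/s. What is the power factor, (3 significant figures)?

0.962

X_L = ωL = 35000 Ω
X_C = 1/(ωC) = 13200 Ω
Parallel: admittances add. Y = 1/R + 1/(jωL) + jωC
Y = (0.000167 + j4.74e-05) S
|Y| = 0.000173 S → |Z| = 1/|Y| = 5770 Ω, ∠Z = −∠Y = -15.9°
cos φ = cos(-15.9°) = 0.962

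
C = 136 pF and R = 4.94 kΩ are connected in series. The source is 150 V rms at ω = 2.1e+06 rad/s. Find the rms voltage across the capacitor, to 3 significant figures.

86.7 V

X_C = 1/(ωC) = 3500 Ω
Z = 4940 − j3500 Ω
|Z| = √(4940² + 3500²) = 6060 Ω
I = V/|Z| = 24.8 mA
V_C = I·|Z_C| = 0.0248 × 3500 = 86.7 V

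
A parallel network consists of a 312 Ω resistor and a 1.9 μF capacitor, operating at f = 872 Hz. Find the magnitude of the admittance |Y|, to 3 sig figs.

ω = 2πf = 5479 rad/s
X_C = 1/(ωC) = 96.1 Ω
Parallel: admittances add. Y = 1/R + jωC
Y = (0.00321 + j0.0104) S
|Y| = 0.0109 S → |Z| = 1/|Y| = 91.8 Ω, ∠Z = −∠Y = -72.9°

10.9 mS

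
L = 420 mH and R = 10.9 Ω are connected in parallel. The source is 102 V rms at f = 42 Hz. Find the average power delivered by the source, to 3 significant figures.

ω = 2πf = 263.9 rad/s
X_L = ωL = 111 Ω
Parallel: admittances add. Y = 1/R + 1/(jωL)
Y = (0.0917 − j0.00902) S
|Y| = 0.0922 S → |Z| = 1/|Y| = 10.8 Ω, ∠Z = −∠Y = 5.62°
I = V/|Z| = 9.40 A
P = VI cos φ = 102 × 9.40 × cos(5.62°) = 954 W

954 W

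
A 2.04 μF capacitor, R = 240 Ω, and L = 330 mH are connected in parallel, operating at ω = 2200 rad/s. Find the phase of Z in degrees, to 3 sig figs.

-36.7°

X_L = ωL = 726 Ω
X_C = 1/(ωC) = 223 Ω
Parallel: admittances add. Y = 1/R + 1/(jωL) + jωC
Y = (0.00417 + j0.00311) S
|Y| = 0.00520 S → |Z| = 1/|Y| = 192 Ω, ∠Z = −∠Y = -36.7°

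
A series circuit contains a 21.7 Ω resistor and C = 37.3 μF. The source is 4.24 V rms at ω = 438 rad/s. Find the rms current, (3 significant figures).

65.3 mA

X_C = 1/(ωC) = 61.2 Ω
Z = 21.7 − j61.2 Ω
|Z| = √(21.7² + 61.2²) = 64.9 Ω
I = V/|Z| = 4.24/64.9 = 65.3 mA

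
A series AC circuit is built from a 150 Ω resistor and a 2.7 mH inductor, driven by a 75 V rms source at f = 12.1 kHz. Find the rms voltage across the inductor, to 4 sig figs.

ω = 2πf = 76030 rad/s
X_L = ωL = 205.3 Ω
Z = 150.0 + j205.3 Ω
|Z| = √(150.0² + 205.3²) = 254.2 Ω
I = V/|Z| = 295.0 mA
V_L = I·|Z_L| = 0.2950 × 205.3 = 60.56 V

60.56 V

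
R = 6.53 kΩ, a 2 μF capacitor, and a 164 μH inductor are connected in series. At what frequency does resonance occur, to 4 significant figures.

ω₀ = 1/√(LC) = 1/√(0.000164 × 2e-06) = 55220 rad/s
f₀ = ω₀/(2π) = 8.788 kHz

8.788 kHz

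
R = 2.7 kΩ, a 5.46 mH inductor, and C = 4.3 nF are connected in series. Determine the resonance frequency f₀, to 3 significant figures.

ω₀ = 1/√(LC) = 1/√(0.00546 × 4.3e-09) = 206400 rad/s
f₀ = ω₀/(2π) = 32.8 kHz

32.8 kHz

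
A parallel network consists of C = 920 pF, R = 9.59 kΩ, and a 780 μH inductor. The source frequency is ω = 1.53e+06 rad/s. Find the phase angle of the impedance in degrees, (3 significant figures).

-79.6°

X_L = ωL = 1190 Ω
X_C = 1/(ωC) = 710 Ω
Parallel: admittances add. Y = 1/R + 1/(jωL) + jωC
Y = (0.000104 + j0.000570) S
|Y| = 0.000579 S → |Z| = 1/|Y| = 1730 Ω, ∠Z = −∠Y = -79.6°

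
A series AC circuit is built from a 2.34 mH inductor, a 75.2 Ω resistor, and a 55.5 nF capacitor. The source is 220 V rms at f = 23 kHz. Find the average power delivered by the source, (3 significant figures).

ω = 2πf = 144500 rad/s
X_L = ωL = 338 Ω
X_C = 1/(ωC) = 125 Ω
Net reactance X = X_L − X_C = 213 Ω
Z = 75.2 + j213 Ω
|Z| = √(75.2² + 213²) = 226 Ω
∠Z = arctan(213/75.2) = 70.6°
I = V/|Z| = 972 mA
P = VI cos φ = 220 × 0.972 × cos(70.6°) = 71.0 W

71.0 W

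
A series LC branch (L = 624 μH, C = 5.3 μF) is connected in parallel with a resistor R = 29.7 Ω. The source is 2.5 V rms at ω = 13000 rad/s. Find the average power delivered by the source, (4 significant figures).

210.4 mW

X_L = ωL = 8.112 Ω
X_C = 1/(ωC) = 14.51 Ω
Branch 1: Z₁ = R = 29.70 Ω
Branch 2 (series LC): Z₂ = j(X_L − X_C) = −j6.402 Ω
Parallel: Z = Z₁Z₂/(Z₁+Z₂), |Z| = 6.258 Ω, ∠Z = -77.84°
I = V/|Z| = 399.5 mA
P = VI cos φ = 2.5 × 0.3995 × cos(-77.84°) = 210.4 mW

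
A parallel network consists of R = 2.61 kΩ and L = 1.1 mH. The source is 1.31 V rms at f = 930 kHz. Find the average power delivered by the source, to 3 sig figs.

658 μW

ω = 2πf = 5.843e+06 rad/s
X_L = ωL = 6430 Ω
Parallel: admittances add. Y = 1/R + 1/(jωL)
Y = (0.000383 − j0.000156) S
|Y| = 0.000414 S → |Z| = 1/|Y| = 2420 Ω, ∠Z = −∠Y = 22.1°
I = V/|Z| = 542 μA
P = VI cos φ = 1.31 × 0.000542 × cos(22.1°) = 658 μW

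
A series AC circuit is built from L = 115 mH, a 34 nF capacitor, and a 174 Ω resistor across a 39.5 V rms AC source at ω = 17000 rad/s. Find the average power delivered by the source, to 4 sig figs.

3.358 W

X_L = ωL = 1955 Ω
X_C = 1/(ωC) = 1730 Ω
Net reactance X = X_L − X_C = 224.9 Ω
Z = 174.0 + j224.9 Ω
|Z| = √(174.0² + 224.9²) = 284.3 Ω
∠Z = arctan(224.9/174.0) = 52.27°
I = V/|Z| = 138.9 mA
P = VI cos φ = 39.5 × 0.1389 × cos(52.27°) = 3.358 W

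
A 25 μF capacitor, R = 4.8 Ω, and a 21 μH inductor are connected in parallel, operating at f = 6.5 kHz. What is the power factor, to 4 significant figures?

0.8209

ω = 2πf = 40840 rad/s
X_L = ωL = 0.8577 Ω
X_C = 1/(ωC) = 0.9794 Ω
Parallel: admittances add. Y = 1/R + 1/(jωL) + jωC
Y = (0.2083 − j0.1450) S
|Y| = 0.2538 S → |Z| = 1/|Y| = 3.940 Ω, ∠Z = −∠Y = 34.83°
cos φ = cos(34.83°) = 0.8209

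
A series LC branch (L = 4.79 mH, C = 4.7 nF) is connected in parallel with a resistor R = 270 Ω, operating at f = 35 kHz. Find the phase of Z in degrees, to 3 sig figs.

72.4°

ω = 2πf = 219900 rad/s
X_L = ωL = 1050 Ω
X_C = 1/(ωC) = 968 Ω
Branch 1: Z₁ = R = 270 Ω
Branch 2 (series LC): Z₂ = j(X_L − X_C) = j85.9 Ω
Parallel: Z = Z₁Z₂/(Z₁+Z₂), |Z| = 81.8 Ω, ∠Z = 72.4°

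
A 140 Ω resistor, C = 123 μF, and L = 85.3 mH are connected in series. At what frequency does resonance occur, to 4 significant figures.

ω₀ = 1/√(LC) = 1/√(0.0853 × 0.000123) = 308.7 rad/s
f₀ = ω₀/(2π) = 49.14 Hz

49.14 Hz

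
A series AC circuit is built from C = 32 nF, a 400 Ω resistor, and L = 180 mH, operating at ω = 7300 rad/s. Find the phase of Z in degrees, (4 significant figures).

-82.32°

X_L = ωL = 1314 Ω
X_C = 1/(ωC) = 4281 Ω
Net reactance X = X_L − X_C = -2967 Ω
Z = 400.0 − j2967 Ω
|Z| = √(400.0² + 2967²) = 2994 Ω
∠Z = arctan(-2967/400.0) = -82.32°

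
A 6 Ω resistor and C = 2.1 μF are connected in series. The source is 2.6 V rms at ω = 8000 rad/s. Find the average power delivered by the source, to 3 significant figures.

X_C = 1/(ωC) = 59.5 Ω
Z = 6.00 − j59.5 Ω
|Z| = √(6.00² + 59.5²) = 59.8 Ω
∠Z = arctan(-59.5/6.00) = -84.2°
I = V/|Z| = 43.5 mA
P = VI cos φ = 2.6 × 0.0435 × cos(-84.2°) = 11.3 mW

11.3 mW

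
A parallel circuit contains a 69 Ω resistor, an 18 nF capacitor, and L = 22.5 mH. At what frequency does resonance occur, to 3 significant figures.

ω₀ = 1/√(LC) = 1/√(0.0225 × 1.8e-08) = 49690 rad/s
f₀ = ω₀/(2π) = 7.91 kHz

7.91 kHz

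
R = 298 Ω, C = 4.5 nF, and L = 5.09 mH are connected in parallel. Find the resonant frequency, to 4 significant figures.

33.25 kHz

ω₀ = 1/√(LC) = 1/√(0.00509 × 4.5e-09) = 208900 rad/s
f₀ = ω₀/(2π) = 33.25 kHz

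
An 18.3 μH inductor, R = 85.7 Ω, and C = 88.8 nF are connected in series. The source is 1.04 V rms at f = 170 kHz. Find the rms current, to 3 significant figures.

12.1 mA

ω = 2πf = 1.068e+06 rad/s
X_L = ωL = 19.5 Ω
X_C = 1/(ωC) = 10.5 Ω
Net reactance X = X_L − X_C = 9.00 Ω
Z = 85.7 + j9.00 Ω
|Z| = √(85.7² + 9.00²) = 86.2 Ω
I = V/|Z| = 1.04/86.2 = 12.1 mA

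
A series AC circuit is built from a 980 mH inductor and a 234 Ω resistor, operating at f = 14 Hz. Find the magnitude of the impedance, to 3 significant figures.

249 Ω

ω = 2πf = 87.96 rad/s
X_L = ωL = 86.2 Ω
Z = 234 + j86.2 Ω
|Z| = √(234² + 86.2²) = 249 Ω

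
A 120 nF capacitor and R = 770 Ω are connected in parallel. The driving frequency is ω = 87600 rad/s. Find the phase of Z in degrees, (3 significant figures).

-83.0°

X_C = 1/(ωC) = 95.1 Ω
Parallel: admittances add. Y = 1/R + jωC
Y = (0.00130 + j0.0105) S
|Y| = 0.0106 S → |Z| = 1/|Y| = 94.4 Ω, ∠Z = −∠Y = -83.0°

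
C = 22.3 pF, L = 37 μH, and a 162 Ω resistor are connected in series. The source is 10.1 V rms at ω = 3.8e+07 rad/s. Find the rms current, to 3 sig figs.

X_L = ωL = 1410 Ω
X_C = 1/(ωC) = 1180 Ω
Net reactance X = X_L − X_C = 226 Ω
Z = 162 + j226 Ω
|Z| = √(162² + 226²) = 278 Ω
I = V/|Z| = 10.1/278 = 36.3 mA

36.3 mA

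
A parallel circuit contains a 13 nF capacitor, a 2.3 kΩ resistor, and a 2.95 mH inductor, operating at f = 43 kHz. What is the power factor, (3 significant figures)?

ω = 2πf = 270200 rad/s
X_L = ωL = 797 Ω
X_C = 1/(ωC) = 285 Ω
Parallel: admittances add. Y = 1/R + 1/(jωL) + jωC
Y = (0.000435 + j0.00226) S
|Y| = 0.00230 S → |Z| = 1/|Y| = 435 Ω, ∠Z = −∠Y = -79.1°
cos φ = cos(-79.1°) = 0.189

0.189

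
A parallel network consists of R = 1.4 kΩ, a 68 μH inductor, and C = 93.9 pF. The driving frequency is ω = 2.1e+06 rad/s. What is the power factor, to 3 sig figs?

X_L = ωL = 143 Ω
X_C = 1/(ωC) = 5070 Ω
Parallel: admittances add. Y = 1/R + 1/(jωL) + jωC
Y = (0.000714 − j0.00681) S
|Y| = 0.00684 S → |Z| = 1/|Y| = 146 Ω, ∠Z = −∠Y = 84.0°
cos φ = cos(84.0°) = 0.104

0.104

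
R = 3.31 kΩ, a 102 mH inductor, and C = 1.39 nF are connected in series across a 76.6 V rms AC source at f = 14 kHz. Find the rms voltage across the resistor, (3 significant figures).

74.5 V

ω = 2πf = 87960 rad/s
X_L = ωL = 8970 Ω
X_C = 1/(ωC) = 8180 Ω
Net reactance X = X_L − X_C = 794 Ω
Z = 3310 + j794 Ω
|Z| = √(3310² + 794²) = 3400 Ω
I = V/|Z| = 22.5 mA
V_R = I·|Z_R| = 0.0225 × 3310 = 74.5 V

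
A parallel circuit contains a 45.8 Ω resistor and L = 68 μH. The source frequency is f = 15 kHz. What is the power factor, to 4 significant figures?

0.1386

ω = 2πf = 94250 rad/s
X_L = ωL = 6.409 Ω
Parallel: admittances add. Y = 1/R + 1/(jωL)
Y = (0.02183 − j0.1560) S
|Y| = 0.1576 S → |Z| = 1/|Y| = 6.347 Ω, ∠Z = −∠Y = 82.03°
cos φ = cos(82.03°) = 0.1386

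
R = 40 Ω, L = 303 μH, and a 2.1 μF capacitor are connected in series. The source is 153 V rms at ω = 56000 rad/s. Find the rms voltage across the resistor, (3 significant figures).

150 V

X_L = ωL = 17.0 Ω
X_C = 1/(ωC) = 8.50 Ω
Net reactance X = X_L − X_C = 8.46 Ω
Z = 40.0 + j8.46 Ω
|Z| = √(40.0² + 8.46²) = 40.9 Ω
I = V/|Z| = 3.74 A
V_R = I·|Z_R| = 3.74 × 40.0 = 150 V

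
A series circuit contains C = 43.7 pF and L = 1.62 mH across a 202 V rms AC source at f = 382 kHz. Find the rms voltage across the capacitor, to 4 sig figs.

341.1 V

ω = 2πf = 2.4e+06 rad/s
X_L = ωL = 3888 Ω
X_C = 1/(ωC) = 9534 Ω
Net reactance X = X_L − X_C = -5646 Ω
Z = − j5646 Ω
|Z| = √(0² + 5646²) = 5646 Ω
I = V/|Z| = 35.78 mA
V_C = I·|Z_C| = 0.03578 × 9534 = 341.1 V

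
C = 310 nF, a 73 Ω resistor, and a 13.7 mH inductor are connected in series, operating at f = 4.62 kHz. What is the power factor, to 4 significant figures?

0.2469

ω = 2πf = 29030 rad/s
X_L = ωL = 397.7 Ω
X_C = 1/(ωC) = 111.1 Ω
Net reactance X = X_L − X_C = 286.6 Ω
Z = 73.00 + j286.6 Ω
|Z| = √(73.00² + 286.6²) = 295.7 Ω
∠Z = arctan(286.6/73.00) = 75.71°
cos φ = cos(75.71°) = 0.2469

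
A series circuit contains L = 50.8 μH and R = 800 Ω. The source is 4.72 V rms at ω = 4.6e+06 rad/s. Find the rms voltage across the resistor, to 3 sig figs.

4.53 V

X_L = ωL = 234 Ω
Z = 800 + j234 Ω
|Z| = √(800² + 234²) = 833 Ω
I = V/|Z| = 5.66 mA
V_R = I·|Z_R| = 0.00566 × 800 = 4.53 V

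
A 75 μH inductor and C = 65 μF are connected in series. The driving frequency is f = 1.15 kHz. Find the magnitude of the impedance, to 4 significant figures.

ω = 2πf = 7226 rad/s
X_L = ωL = 0.5419 Ω
X_C = 1/(ωC) = 2.129 Ω
Net reactance X = X_L − X_C = -1.587 Ω
Z = − j1.587 Ω
|Z| = √(0² + 1.587²) = 1.587 Ω

1.587 Ω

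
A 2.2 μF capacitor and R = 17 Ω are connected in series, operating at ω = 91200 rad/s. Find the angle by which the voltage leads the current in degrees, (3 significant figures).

X_C = 1/(ωC) = 4.98 Ω
Z = 17.0 − j4.98 Ω
|Z| = √(17.0² + 4.98²) = 17.7 Ω
∠Z = arctan(-4.98/17.0) = -16.3°

-16.3°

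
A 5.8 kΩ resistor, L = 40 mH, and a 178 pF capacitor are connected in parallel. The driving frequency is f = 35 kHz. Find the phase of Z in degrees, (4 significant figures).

23.38°

ω = 2πf = 219900 rad/s
X_L = ωL = 8796 Ω
X_C = 1/(ωC) = 25550 Ω
Parallel: admittances add. Y = 1/R + 1/(jωL) + jωC
Y = (0.0001724 − j7.454e-05) S
|Y| = 0.0001878 S → |Z| = 1/|Y| = 5324 Ω, ∠Z = −∠Y = 23.38°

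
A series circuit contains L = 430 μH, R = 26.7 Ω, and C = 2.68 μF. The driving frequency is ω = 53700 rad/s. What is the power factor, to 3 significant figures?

0.856

X_L = ωL = 23.1 Ω
X_C = 1/(ωC) = 6.95 Ω
Net reactance X = X_L − X_C = 16.1 Ω
Z = 26.7 + j16.1 Ω
|Z| = √(26.7² + 16.1²) = 31.2 Ω
∠Z = arctan(16.1/26.7) = 31.2°
cos φ = cos(31.2°) = 0.856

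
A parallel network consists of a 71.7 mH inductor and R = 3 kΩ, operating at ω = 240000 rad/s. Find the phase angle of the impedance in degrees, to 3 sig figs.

X_L = ωL = 17200 Ω
Parallel: admittances add. Y = 1/R + 1/(jωL)
Y = (0.000333 − j5.81e-05) S
|Y| = 0.000338 S → |Z| = 1/|Y| = 2960 Ω, ∠Z = −∠Y = 9.89°

9.89°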